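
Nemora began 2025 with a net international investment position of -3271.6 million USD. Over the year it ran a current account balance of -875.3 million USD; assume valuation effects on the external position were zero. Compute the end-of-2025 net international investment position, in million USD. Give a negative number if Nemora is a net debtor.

With no valuation effects, change in NIIP = current account = -875.3
End-of-year NIIP = -3271.6 + (-875.3) = -4146.9

-4146.9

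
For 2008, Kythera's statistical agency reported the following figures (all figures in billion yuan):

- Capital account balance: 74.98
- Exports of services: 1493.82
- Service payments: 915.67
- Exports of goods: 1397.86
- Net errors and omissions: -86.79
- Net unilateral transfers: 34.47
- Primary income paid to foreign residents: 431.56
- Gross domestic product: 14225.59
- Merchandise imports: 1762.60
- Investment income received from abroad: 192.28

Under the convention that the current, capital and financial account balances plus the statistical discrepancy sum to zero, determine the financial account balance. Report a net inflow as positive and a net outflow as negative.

Goods balance = 1397.86 - 1762.60 = -364.74
Services balance = 1493.82 - 915.67 = 578.15
Trade balance (goods + services) = -364.74 + 578.15 = 213.41
Net primary income = 192.28 - 431.56 = -239.28
Net secondary income = 34.47
Current account = 213.41 + (-239.28) + 34.47 = 8.60
Financial account = -(8.60 + 74.98 + (-86.79)) = 3.21

3.21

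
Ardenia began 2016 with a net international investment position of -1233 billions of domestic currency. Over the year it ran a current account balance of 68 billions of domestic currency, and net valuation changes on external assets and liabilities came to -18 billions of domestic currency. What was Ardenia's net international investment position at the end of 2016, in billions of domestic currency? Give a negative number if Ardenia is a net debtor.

Change in NIIP = current account + net valuation change = 68 + (-18) = 50
End-of-year NIIP = -1233 + 50 = -1183

-1183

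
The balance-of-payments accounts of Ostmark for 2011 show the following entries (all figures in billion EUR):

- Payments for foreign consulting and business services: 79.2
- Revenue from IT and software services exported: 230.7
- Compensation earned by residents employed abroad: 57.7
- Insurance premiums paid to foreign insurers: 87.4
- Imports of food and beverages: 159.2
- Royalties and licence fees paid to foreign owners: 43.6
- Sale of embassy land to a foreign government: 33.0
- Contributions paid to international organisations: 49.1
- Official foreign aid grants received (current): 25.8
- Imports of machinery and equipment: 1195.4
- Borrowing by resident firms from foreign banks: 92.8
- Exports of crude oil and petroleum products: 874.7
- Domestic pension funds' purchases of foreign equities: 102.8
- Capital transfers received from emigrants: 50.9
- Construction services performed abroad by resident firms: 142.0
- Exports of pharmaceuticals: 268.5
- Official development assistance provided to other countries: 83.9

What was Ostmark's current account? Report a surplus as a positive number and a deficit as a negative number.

-98.4

Goods: -1195.4 + 874.7 - 159.2 + 268.5 = -211.4
Services: 230.7 - 43.6 - 87.4 + 142.0 - 79.2 = 162.5
Primary income: 57.7
Secondary income: -49.1 - 83.9 + 25.8 = -107.2
Current account = (-211.4) + 162.5 + 57.7 + (-107.2) = -98.4
(Excluded from the current account — capital account: sale of embassy land to a foreign government 33.0, capital transfers received from emigrants 50.9; financial account: borrowing by resident firms from foreign banks 92.8, domestic pension funds' purchases of foreign equities 102.8.)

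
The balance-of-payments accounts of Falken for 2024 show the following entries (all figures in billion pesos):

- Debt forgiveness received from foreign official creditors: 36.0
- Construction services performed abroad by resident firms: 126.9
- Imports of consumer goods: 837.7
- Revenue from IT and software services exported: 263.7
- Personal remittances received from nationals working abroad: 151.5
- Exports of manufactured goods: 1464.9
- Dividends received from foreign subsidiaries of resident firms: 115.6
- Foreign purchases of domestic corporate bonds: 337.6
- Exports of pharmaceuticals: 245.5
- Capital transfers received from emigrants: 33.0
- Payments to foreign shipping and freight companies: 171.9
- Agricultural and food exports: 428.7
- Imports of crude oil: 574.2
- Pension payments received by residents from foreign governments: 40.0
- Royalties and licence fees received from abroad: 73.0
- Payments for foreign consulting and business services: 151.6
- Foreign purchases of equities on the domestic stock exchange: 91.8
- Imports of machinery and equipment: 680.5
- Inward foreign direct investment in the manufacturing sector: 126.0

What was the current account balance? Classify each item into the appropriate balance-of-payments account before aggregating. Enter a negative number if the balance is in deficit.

Goods: 1464.9 - 837.7 - 680.5 - 574.2 + 428.7 + 245.5 = 46.7
Services: -151.6 + 126.9 + 263.7 - 171.9 + 73.0 = 140.1
Primary income: 115.6
Secondary income: 151.5 + 40.0 = 191.5
Current account = 46.7 + 140.1 + 115.6 + 191.5 = 493.9
(Excluded from the current account — capital account: debt forgiveness received from foreign official creditors 36.0, capital transfers received from emigrants 33.0; financial account: foreign purchases of domestic corporate bonds 337.6, foreign purchases of equities on the domestic stock exchange 91.8, inward foreign direct investment in the manufacturing sector 126.0.)

493.9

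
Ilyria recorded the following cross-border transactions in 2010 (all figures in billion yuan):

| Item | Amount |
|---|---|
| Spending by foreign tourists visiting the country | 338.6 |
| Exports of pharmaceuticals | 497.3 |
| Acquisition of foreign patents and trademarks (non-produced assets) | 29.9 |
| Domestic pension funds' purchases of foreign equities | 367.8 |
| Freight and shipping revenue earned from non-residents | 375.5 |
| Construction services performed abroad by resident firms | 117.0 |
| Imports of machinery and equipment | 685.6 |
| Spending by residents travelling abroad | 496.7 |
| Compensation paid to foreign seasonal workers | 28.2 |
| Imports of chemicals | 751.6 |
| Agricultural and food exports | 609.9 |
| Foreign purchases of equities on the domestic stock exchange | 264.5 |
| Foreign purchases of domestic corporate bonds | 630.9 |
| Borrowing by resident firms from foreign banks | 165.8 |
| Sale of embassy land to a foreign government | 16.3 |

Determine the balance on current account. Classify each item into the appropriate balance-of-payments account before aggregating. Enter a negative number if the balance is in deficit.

-23.8

Goods: -751.6 + 609.9 + 497.3 - 685.6 = -330.0
Services: 117.0 + 338.6 - 496.7 + 375.5 = 334.4
Primary income: -28.2
Current account = (-330.0) + 334.4 + (-28.2) = -23.8
(Excluded from the current account — capital account: acquisition of foreign patents and trademarks (non-produced assets) 29.9, sale of embassy land to a foreign government 16.3; financial account: domestic pension funds' purchases of foreign equities 367.8, foreign purchases of equities on the domestic stock exchange 264.5, foreign purchases of domestic corporate bonds 630.9, borrowing by resident firms from foreign banks 165.8.)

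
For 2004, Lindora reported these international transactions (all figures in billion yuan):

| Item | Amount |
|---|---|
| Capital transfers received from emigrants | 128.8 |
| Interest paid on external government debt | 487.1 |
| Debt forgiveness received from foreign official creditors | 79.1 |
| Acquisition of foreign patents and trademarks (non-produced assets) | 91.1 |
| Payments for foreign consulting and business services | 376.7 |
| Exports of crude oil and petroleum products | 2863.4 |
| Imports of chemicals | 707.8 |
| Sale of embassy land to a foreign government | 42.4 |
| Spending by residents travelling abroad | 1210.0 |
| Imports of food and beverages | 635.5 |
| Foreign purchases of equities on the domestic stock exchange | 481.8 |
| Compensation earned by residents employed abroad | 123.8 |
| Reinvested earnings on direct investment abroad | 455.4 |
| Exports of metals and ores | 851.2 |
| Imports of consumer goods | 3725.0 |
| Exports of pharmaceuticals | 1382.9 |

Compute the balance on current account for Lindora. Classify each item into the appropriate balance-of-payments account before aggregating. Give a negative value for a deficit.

Goods: 2863.4 - 707.8 + 851.2 + 1382.9 - 635.5 - 3725.0 = 29.2
Services: -376.7 - 1210.0 = -1586.7
Primary income: -487.1 + 123.8 + 455.4 = 92.1
Current account = 29.2 + (-1586.7) + 92.1 = -1465.4
(Excluded from the current account — capital account: capital transfers received from emigrants 128.8, debt forgiveness received from foreign official creditors 79.1, acquisition of foreign patents and trademarks (non-produced assets) 91.1, sale of embassy land to a foreign government 42.4; financial account: foreign purchases of equities on the domestic stock exchange 481.8.)

-1465.4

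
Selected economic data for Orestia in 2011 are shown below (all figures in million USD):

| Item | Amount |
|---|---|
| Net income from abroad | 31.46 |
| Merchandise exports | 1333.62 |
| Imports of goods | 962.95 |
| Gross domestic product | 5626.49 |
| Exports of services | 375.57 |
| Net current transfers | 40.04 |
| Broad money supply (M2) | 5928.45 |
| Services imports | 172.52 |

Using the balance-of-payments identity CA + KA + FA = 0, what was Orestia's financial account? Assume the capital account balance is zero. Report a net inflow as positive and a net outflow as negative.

Goods balance = 1333.62 - 962.95 = 370.67
Services balance = 375.57 - 172.52 = 203.05
Trade balance (goods + services) = 370.67 + 203.05 = 573.72
Net primary income = 31.46
Net secondary income = 40.04
Current account = 573.72 + 31.46 + 40.04 = 645.22
Financial account = -(645.22) = -645.22

-645.22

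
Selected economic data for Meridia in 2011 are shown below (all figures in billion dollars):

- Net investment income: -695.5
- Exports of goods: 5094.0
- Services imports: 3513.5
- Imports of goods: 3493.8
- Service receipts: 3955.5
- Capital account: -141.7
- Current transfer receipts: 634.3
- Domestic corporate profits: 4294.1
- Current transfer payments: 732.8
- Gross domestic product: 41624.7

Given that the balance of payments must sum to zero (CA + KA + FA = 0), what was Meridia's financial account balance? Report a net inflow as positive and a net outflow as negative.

-1106.5

Goods balance = 5094.0 - 3493.8 = 1600.2
Services balance = 3955.5 - 3513.5 = 442.0
Trade balance (goods + services) = 1600.2 + 442.0 = 2042.2
Net primary income = -695.5
Net secondary income = 634.3 - 732.8 = -98.5
Current account = 2042.2 + (-695.5) + (-98.5) = 1248.2
Financial account = -(1248.2 + (-141.7)) = -1106.5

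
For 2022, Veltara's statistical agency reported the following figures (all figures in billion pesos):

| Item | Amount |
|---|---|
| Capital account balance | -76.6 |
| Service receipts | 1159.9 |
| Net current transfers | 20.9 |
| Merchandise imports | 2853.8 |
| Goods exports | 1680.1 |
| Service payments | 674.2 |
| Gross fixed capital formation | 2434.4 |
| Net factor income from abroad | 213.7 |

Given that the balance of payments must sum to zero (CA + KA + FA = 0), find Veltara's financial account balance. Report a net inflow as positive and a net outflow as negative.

530.0

Goods balance = 1680.1 - 2853.8 = -1173.7
Services balance = 1159.9 - 674.2 = 485.7
Trade balance (goods + services) = -1173.7 + 485.7 = -688.0
Net primary income = 213.7
Net secondary income = 20.9
Current account = -688.0 + 213.7 + 20.9 = -453.4
Financial account = -(-453.4 + (-76.6)) = 530.0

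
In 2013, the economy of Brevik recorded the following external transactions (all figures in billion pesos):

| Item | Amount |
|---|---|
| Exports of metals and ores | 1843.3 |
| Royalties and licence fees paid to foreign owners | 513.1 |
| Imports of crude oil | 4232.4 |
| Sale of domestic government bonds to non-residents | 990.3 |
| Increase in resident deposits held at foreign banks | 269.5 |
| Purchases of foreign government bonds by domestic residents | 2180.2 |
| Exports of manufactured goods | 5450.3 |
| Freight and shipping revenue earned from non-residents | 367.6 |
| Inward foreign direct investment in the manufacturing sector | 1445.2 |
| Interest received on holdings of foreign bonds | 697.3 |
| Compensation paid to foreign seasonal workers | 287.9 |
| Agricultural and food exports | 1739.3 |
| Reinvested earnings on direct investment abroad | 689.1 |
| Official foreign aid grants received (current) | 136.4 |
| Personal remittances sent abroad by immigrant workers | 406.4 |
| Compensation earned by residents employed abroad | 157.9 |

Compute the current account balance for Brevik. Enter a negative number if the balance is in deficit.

Goods: -4232.4 + 1739.3 + 5450.3 + 1843.3 = 4800.5
Services: -513.1 + 367.6 = -145.5
Primary income: 697.3 - 287.9 + 157.9 + 689.1 = 1256.4
Secondary income: -406.4 + 136.4 = -270.0
Current account = 4800.5 + (-145.5) + 1256.4 + (-270.0) = 5641.4
(Excluded from the current account — financial account: sale of domestic government bonds to non-residents 990.3, increase in resident deposits held at foreign banks 269.5, purchases of foreign government bonds by domestic residents 2180.2, inward foreign direct investment in the manufacturing sector 1445.2.)

5641.4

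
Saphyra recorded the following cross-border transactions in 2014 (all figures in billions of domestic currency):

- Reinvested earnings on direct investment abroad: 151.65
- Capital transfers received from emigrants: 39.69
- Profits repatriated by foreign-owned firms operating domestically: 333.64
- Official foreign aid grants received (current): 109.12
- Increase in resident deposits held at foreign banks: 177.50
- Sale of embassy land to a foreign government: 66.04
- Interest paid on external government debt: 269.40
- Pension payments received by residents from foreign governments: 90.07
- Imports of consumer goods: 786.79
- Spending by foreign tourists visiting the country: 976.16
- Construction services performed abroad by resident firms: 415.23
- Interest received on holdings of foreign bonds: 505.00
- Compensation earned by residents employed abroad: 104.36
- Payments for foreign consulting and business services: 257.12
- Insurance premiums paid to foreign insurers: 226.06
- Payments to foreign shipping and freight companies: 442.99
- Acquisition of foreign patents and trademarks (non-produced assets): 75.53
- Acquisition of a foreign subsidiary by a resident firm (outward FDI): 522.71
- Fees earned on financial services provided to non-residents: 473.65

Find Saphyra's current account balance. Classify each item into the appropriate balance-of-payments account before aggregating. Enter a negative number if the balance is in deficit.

509.24

Goods: -786.79
Services: -257.12 + 415.23 - 226.06 + 473.65 - 442.99 + 976.16 = 938.87
Primary income: 151.65 + 104.36 - 333.64 + 505.00 - 269.40 = 157.97
Secondary income: 109.12 + 90.07 = 199.19
Current account = (-786.79) + 938.87 + 157.97 + 199.19 = 509.24
(Excluded from the current account — capital account: capital transfers received from emigrants 39.69, sale of embassy land to a foreign government 66.04, acquisition of foreign patents and trademarks (non-produced assets) 75.53; financial account: increase in resident deposits held at foreign banks 177.50, acquisition of a foreign subsidiary by a resident firm (outward FDI) 522.71.)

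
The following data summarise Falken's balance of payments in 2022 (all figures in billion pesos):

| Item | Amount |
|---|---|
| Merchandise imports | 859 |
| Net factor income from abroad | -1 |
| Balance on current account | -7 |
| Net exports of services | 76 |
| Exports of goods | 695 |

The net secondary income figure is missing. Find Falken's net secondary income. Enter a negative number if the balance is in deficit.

82

Current account = goods balance + services balance + net primary income + net secondary income
Sum of the known components = -89
Net secondary income = CA - (known components) = -7 - (-89) = 82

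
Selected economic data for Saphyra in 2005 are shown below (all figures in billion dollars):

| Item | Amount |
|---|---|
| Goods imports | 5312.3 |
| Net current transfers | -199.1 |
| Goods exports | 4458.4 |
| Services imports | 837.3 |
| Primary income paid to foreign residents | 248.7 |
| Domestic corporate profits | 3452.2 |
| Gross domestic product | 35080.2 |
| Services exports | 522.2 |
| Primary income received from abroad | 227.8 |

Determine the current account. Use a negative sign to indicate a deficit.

-1389.0

Goods balance = 4458.4 - 5312.3 = -853.9
Services balance = 522.2 - 837.3 = -315.1
Trade balance (goods + services) = -853.9 + (-315.1) = -1169.0
Net primary income = 227.8 - 248.7 = -20.9
Net secondary income = -199.1
Current account = -1169.0 + (-20.9) + (-199.1) = -1389.0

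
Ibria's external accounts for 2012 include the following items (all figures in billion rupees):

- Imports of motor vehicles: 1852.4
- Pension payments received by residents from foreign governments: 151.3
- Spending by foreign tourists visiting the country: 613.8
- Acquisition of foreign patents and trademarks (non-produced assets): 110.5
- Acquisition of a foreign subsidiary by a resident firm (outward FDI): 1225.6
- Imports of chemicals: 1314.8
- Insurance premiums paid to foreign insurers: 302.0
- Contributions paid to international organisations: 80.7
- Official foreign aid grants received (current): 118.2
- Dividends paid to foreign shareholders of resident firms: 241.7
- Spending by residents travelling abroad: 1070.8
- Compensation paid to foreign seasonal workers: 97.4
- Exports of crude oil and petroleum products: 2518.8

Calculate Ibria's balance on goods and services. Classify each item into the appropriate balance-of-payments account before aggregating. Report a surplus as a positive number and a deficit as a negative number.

-1407.4

Goods: 2518.8 - 1852.4 - 1314.8 = -648.4
Services: 613.8 - 1070.8 - 302.0 = -759.0
Trade balance = -648.4 + (-759.0) = -1407.4
(Excluded from the trade balance — secondary income: pension payments received by residents from foreign governments 151.3, contributions paid to international organisations 80.7, official foreign aid grants received (current) 118.2; capital account: acquisition of foreign patents and trademarks (non-produced assets) 110.5; financial account: acquisition of a foreign subsidiary by a resident firm (outward FDI) 1225.6; primary income: dividends paid to foreign shareholders of resident firms 241.7, compensation paid to foreign seasonal workers 97.4.)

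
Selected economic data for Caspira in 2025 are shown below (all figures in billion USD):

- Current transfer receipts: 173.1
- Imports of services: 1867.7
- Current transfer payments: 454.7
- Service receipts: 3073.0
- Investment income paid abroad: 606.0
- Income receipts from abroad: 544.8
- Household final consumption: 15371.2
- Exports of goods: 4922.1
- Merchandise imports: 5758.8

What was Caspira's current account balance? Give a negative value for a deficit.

Goods balance = 4922.1 - 5758.8 = -836.7
Services balance = 3073.0 - 1867.7 = 1205.3
Trade balance (goods + services) = -836.7 + 1205.3 = 368.6
Net primary income = 544.8 - 606.0 = -61.2
Net secondary income = 173.1 - 454.7 = -281.6
Current account = 368.6 + (-61.2) + (-281.6) = 25.8

25.8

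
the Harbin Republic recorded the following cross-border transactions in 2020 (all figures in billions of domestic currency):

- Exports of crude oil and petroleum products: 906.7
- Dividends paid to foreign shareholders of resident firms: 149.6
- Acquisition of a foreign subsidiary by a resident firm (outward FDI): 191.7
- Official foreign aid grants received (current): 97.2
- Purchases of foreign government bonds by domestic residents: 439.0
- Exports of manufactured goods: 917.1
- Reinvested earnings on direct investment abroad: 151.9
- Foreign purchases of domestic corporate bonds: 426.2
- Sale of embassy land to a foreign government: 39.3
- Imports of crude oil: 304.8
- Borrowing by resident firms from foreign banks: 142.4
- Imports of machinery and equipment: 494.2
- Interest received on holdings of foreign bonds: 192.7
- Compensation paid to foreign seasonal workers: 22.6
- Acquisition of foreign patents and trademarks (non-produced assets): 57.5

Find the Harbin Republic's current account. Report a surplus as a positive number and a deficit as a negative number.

Goods: 917.1 + 906.7 - 304.8 - 494.2 = 1024.8
Primary income: -22.6 + 192.7 - 149.6 + 151.9 = 172.4
Secondary income: 97.2
Current account = 1024.8 + 172.4 + 97.2 = 1294.4
(Excluded from the current account — financial account: acquisition of a foreign subsidiary by a resident firm (outward FDI) 191.7, purchases of foreign government bonds by domestic residents 439.0, foreign purchases of domestic corporate bonds 426.2, borrowing by resident firms from foreign banks 142.4; capital account: sale of embassy land to a foreign government 39.3, acquisition of foreign patents and trademarks (non-produced assets) 57.5.)

1294.4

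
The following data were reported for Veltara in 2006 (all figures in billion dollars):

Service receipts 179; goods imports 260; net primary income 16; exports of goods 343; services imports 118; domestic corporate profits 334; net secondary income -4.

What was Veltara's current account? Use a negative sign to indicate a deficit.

156

Goods balance = 343 - 260 = 83
Services balance = 179 - 118 = 61
Trade balance (goods + services) = 83 + 61 = 144
Net primary income = 16
Net secondary income = -4
Current account = 144 + 16 + (-4) = 156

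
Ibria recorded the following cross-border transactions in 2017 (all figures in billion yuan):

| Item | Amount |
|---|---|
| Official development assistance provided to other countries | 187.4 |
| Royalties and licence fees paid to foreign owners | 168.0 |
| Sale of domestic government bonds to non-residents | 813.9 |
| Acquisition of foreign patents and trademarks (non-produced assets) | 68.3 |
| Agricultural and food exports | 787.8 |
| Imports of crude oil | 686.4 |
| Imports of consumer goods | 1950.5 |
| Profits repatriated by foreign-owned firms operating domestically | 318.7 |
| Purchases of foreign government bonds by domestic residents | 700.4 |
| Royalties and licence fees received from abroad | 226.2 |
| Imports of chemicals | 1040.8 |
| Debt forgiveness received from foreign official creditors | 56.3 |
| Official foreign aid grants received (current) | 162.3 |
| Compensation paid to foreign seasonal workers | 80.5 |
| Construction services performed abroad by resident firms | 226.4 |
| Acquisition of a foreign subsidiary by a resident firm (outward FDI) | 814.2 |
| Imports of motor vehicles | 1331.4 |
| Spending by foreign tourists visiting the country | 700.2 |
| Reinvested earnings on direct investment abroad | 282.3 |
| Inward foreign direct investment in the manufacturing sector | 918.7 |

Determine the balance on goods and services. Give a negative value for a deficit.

Goods: 787.8 - 1040.8 - 1331.4 - 686.4 - 1950.5 = -4221.3
Services: 226.4 - 168.0 + 226.2 + 700.2 = 984.8
Trade balance = -4221.3 + 984.8 = -3236.5
(Excluded from the trade balance — secondary income: official development assistance provided to other countries 187.4, official foreign aid grants received (current) 162.3; financial account: sale of domestic government bonds to non-residents 813.9, purchases of foreign government bonds by domestic residents 700.4, acquisition of a foreign subsidiary by a resident firm (outward FDI) 814.2, inward foreign direct investment in the manufacturing sector 918.7; capital account: acquisition of foreign patents and trademarks (non-produced assets) 68.3, debt forgiveness received from foreign official creditors 56.3; primary income: profits repatriated by foreign-owned firms operating domestically 318.7, compensation paid to foreign seasonal workers 80.5, reinvested earnings on direct investment abroad 282.3.)

-3236.5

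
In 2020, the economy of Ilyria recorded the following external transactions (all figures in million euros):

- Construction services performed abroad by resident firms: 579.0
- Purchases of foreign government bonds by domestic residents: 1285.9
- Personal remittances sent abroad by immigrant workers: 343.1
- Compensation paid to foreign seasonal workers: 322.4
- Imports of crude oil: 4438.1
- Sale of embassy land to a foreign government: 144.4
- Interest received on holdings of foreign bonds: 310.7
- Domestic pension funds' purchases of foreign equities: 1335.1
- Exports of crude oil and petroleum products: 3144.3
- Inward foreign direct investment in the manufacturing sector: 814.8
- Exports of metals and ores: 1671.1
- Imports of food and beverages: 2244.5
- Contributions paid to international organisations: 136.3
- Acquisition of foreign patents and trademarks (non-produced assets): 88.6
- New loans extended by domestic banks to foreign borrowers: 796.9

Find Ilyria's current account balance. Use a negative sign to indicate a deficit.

Goods: -2244.5 - 4438.1 + 3144.3 + 1671.1 = -1867.2
Services: 579.0
Primary income: 310.7 - 322.4 = -11.7
Secondary income: -136.3 - 343.1 = -479.4
Current account = (-1867.2) + 579.0 + (-11.7) + (-479.4) = -1779.3
(Excluded from the current account — financial account: purchases of foreign government bonds by domestic residents 1285.9, domestic pension funds' purchases of foreign equities 1335.1, inward foreign direct investment in the manufacturing sector 814.8, new loans extended by domestic banks to foreign borrowers 796.9; capital account: sale of embassy land to a foreign government 144.4, acquisition of foreign patents and trademarks (non-produced assets) 88.6.)

-1779.3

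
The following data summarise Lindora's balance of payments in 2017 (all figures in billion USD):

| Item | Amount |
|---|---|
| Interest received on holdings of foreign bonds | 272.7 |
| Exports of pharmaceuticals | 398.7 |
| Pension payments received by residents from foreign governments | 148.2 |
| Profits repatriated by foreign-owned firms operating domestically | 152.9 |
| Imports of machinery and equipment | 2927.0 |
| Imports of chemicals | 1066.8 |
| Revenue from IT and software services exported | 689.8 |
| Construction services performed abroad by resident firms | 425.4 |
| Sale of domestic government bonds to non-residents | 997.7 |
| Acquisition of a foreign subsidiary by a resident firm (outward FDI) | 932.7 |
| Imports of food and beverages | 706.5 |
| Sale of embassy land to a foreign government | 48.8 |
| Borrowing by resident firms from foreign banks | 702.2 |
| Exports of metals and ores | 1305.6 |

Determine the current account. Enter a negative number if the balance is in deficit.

-1612.8

Goods: 1305.6 - 1066.8 + 398.7 - 706.5 - 2927.0 = -2996.0
Services: 689.8 + 425.4 = 1115.2
Primary income: -152.9 + 272.7 = 119.8
Secondary income: 148.2
Current account = (-2996.0) + 1115.2 + 119.8 + 148.2 = -1612.8
(Excluded from the current account — financial account: sale of domestic government bonds to non-residents 997.7, acquisition of a foreign subsidiary by a resident firm (outward FDI) 932.7, borrowing by resident firms from foreign banks 702.2; capital account: sale of embassy land to a foreign government 48.8.)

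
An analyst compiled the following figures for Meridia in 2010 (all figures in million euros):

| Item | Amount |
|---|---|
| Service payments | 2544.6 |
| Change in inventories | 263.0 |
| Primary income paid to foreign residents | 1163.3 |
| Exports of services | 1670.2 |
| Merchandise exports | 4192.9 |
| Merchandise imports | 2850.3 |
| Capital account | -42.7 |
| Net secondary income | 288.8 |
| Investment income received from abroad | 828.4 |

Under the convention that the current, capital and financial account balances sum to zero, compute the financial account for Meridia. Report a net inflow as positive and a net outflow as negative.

-379.4

Goods balance = 4192.9 - 2850.3 = 1342.6
Services balance = 1670.2 - 2544.6 = -874.4
Trade balance (goods + services) = 1342.6 + (-874.4) = 468.2
Net primary income = 828.4 - 1163.3 = -334.9
Net secondary income = 288.8
Current account = 468.2 + (-334.9) + 288.8 = 422.1
Financial account = -(422.1 + (-42.7)) = -379.4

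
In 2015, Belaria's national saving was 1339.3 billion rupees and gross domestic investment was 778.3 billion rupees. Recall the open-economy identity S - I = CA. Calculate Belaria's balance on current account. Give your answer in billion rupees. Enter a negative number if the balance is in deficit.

561.0

CA = S - I = 1339.3 - 778.3 = 561.0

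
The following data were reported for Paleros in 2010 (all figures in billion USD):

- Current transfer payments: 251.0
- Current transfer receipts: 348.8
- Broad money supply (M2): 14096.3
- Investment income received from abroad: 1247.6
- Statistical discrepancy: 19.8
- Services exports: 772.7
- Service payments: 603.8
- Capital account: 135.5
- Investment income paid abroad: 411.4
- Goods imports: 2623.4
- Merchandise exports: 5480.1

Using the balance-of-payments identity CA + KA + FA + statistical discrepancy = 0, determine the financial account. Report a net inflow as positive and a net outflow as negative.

Goods balance = 5480.1 - 2623.4 = 2856.7
Services balance = 772.7 - 603.8 = 168.9
Trade balance (goods + services) = 2856.7 + 168.9 = 3025.6
Net primary income = 1247.6 - 411.4 = 836.2
Net secondary income = 348.8 - 251.0 = 97.8
Current account = 3025.6 + 836.2 + 97.8 = 3959.6
Financial account = -(3959.6 + 135.5 + 19.8) = -4114.9

-4114.9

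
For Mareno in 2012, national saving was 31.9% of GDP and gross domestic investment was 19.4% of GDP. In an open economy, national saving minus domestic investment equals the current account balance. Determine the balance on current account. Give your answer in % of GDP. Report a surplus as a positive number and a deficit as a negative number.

12.5

S - I = CA (net lending to the rest of the world).
CA = S - I = 31.9 - 19.4 = 12.5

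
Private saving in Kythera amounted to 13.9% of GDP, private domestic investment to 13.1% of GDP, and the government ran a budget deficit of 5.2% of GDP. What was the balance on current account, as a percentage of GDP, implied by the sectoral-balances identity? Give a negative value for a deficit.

-4.4

By the sectoral-balances identity, CA = (S_private - I) + (T - G).
Private balance = 13.9 - 13.1 = 0.8
Government balance (T - G) = -5.2
CA = 0.8 + (-5.2) = -4.4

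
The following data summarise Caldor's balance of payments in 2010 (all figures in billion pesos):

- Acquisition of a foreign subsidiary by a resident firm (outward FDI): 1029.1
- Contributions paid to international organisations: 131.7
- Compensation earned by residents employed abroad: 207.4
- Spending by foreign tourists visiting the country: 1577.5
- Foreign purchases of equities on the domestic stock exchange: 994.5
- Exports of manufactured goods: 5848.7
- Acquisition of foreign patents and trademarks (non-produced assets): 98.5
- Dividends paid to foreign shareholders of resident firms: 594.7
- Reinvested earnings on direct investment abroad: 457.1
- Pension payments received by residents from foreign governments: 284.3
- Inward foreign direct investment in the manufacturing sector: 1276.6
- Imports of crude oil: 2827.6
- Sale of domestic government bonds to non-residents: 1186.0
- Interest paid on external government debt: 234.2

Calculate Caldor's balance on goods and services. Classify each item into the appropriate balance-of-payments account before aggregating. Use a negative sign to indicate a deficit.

Goods: -2827.6 + 5848.7 = 3021.1
Services: 1577.5
Trade balance = 3021.1 + 1577.5 = 4598.6
(Excluded from the trade balance — financial account: acquisition of a foreign subsidiary by a resident firm (outward FDI) 1029.1, foreign purchases of equities on the domestic stock exchange 994.5, inward foreign direct investment in the manufacturing sector 1276.6, sale of domestic government bonds to non-residents 1186.0; secondary income: contributions paid to international organisations 131.7, pension payments received by residents from foreign governments 284.3; primary income: compensation earned by residents employed abroad 207.4, dividends paid to foreign shareholders of resident firms 594.7, reinvested earnings on direct investment abroad 457.1, interest paid on external government debt 234.2; capital account: acquisition of foreign patents and trademarks (non-produced assets) 98.5.)

4598.6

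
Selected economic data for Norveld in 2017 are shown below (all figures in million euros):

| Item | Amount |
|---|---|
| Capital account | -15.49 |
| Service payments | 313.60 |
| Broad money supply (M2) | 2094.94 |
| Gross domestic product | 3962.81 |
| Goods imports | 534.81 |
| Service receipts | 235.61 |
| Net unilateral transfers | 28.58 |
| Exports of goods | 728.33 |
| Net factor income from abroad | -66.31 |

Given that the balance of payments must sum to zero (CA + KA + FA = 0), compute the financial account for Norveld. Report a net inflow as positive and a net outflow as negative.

-62.31

Goods balance = 728.33 - 534.81 = 193.52
Services balance = 235.61 - 313.60 = -77.99
Trade balance (goods + services) = 193.52 + (-77.99) = 115.53
Net primary income = -66.31
Net secondary income = 28.58
Current account = 115.53 + (-66.31) + 28.58 = 77.80
Financial account = -(77.80 + (-15.49)) = -62.31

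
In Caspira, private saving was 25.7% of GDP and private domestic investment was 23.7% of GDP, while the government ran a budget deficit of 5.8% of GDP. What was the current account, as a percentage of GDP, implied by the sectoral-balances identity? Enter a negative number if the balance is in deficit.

-3.8

By the sectoral-balances identity, CA = (S_private - I) + (T - G).
Private balance = 25.7 - 23.7 = 2.0
Government balance (T - G) = -5.8
CA = 2.0 + (-5.8) = -3.8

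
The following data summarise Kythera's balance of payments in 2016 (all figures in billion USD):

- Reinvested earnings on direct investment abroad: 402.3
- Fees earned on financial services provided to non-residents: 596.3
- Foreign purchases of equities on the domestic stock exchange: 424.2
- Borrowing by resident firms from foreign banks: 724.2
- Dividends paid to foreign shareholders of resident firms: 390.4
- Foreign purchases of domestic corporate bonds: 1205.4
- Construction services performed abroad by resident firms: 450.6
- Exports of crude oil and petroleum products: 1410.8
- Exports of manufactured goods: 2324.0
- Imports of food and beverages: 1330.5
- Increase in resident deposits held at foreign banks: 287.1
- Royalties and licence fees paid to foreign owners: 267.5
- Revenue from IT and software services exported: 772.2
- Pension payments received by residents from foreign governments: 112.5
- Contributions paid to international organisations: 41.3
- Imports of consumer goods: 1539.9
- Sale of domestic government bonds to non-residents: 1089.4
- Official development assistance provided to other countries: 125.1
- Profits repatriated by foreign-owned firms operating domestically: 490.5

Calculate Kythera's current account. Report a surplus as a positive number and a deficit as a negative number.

1883.5

Goods: 2324.0 - 1539.9 - 1330.5 + 1410.8 = 864.4
Services: 772.2 + 450.6 - 267.5 + 596.3 = 1551.6
Primary income: 402.3 - 490.5 - 390.4 = -478.6
Secondary income: -125.1 - 41.3 + 112.5 = -53.9
Current account = 864.4 + 1551.6 + (-478.6) + (-53.9) = 1883.5
(Excluded from the current account — financial account: foreign purchases of equities on the domestic stock exchange 424.2, borrowing by resident firms from foreign banks 724.2, foreign purchases of domestic corporate bonds 1205.4, increase in resident deposits held at foreign banks 287.1, sale of domestic government bonds to non-residents 1089.4.)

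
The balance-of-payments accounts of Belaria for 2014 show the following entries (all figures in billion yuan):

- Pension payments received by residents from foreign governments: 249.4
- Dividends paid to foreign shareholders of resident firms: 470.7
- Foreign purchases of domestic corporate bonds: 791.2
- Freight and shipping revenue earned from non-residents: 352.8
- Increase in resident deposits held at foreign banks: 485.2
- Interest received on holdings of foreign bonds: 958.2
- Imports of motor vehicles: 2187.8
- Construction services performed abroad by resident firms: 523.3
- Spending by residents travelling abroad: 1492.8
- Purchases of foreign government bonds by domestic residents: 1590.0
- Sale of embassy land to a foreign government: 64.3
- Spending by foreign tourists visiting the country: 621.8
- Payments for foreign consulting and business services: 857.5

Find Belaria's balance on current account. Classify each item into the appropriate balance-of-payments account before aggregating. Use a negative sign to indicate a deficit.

Goods: -2187.8
Services: -857.5 - 1492.8 + 523.3 + 352.8 + 621.8 = -852.4
Primary income: -470.7 + 958.2 = 487.5
Secondary income: 249.4
Current account = (-2187.8) + (-852.4) + 487.5 + 249.4 = -2303.3
(Excluded from the current account — financial account: foreign purchases of domestic corporate bonds 791.2, increase in resident deposits held at foreign banks 485.2, purchases of foreign government bonds by domestic residents 1590.0; capital account: sale of embassy land to a foreign government 64.3.)

-2303.3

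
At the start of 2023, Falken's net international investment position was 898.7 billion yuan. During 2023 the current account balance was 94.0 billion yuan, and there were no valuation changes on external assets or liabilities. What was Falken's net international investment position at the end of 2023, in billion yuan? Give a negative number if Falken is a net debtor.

992.7

With no valuation effects, change in NIIP = current account = 94.0
End-of-year NIIP = 898.7 + 94.0 = 992.7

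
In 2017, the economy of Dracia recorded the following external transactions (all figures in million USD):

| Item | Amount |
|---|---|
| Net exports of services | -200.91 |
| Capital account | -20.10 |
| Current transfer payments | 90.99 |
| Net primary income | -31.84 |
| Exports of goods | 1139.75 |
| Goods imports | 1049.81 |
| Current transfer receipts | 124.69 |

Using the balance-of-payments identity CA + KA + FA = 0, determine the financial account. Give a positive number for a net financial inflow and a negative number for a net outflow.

129.21

Goods balance = 1139.75 - 1049.81 = 89.94
Services balance = -200.91
Trade balance (goods + services) = 89.94 + (-200.91) = -110.97
Net primary income = -31.84
Net secondary income = 124.69 - 90.99 = 33.70
Current account = -110.97 + (-31.84) + 33.70 = -109.11
Financial account = -(-109.11 + (-20.10)) = 129.21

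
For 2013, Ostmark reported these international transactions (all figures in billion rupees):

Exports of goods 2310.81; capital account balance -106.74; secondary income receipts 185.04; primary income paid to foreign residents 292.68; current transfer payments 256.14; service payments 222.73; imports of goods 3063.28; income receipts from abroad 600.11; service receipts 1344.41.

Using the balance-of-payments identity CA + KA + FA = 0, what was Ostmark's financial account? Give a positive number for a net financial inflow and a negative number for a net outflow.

-498.80

Goods balance = 2310.81 - 3063.28 = -752.47
Services balance = 1344.41 - 222.73 = 1121.68
Trade balance (goods + services) = -752.47 + 1121.68 = 369.21
Net primary income = 600.11 - 292.68 = 307.43
Net secondary income = 185.04 - 256.14 = -71.10
Current account = 369.21 + 307.43 + (-71.10) = 605.54
Financial account = -(605.54 + (-106.74)) = -498.80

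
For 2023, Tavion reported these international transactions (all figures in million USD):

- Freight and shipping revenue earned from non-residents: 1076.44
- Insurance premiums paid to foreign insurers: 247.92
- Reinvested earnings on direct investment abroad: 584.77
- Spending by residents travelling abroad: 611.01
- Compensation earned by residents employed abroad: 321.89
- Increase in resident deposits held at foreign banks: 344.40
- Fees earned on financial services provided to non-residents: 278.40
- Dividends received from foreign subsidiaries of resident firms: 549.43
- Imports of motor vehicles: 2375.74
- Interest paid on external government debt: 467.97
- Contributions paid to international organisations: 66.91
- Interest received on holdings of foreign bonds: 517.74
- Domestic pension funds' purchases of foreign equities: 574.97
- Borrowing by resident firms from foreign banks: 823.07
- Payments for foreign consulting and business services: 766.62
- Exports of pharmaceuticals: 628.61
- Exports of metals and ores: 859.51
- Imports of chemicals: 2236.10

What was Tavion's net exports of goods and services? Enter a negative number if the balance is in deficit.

-3394.43

Goods: -2375.74 - 2236.10 + 859.51 + 628.61 = -3123.72
Services: 1076.44 - 247.92 + 278.40 - 611.01 - 766.62 = -270.71
Trade balance = -3123.72 + (-270.71) = -3394.43
(Excluded from the trade balance — primary income: reinvested earnings on direct investment abroad 584.77, compensation earned by residents employed abroad 321.89, dividends received from foreign subsidiaries of resident firms 549.43, interest paid on external government debt 467.97, interest received on holdings of foreign bonds 517.74; financial account: increase in resident deposits held at foreign banks 344.40, domestic pension funds' purchases of foreign equities 574.97, borrowing by resident firms from foreign banks 823.07; secondary income: contributions paid to international organisations 66.91.)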